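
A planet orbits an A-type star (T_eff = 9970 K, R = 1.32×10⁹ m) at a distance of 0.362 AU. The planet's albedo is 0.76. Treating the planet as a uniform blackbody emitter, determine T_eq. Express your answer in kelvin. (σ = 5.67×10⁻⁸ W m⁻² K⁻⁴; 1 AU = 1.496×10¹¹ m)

T_eq ≈ 770 K

d = 0.362 AU = 5.42×10¹⁰ m.
L = 4πR_⋆²σT_⋆⁴ = 4π(1.32×10⁹)² × 5.67×10⁻⁸ × (9970)⁴ = 1.23×10²⁸ W.
S = L/(4πd²) = 3.33×10⁵ W m⁻².
Energy balance: absorbed = emitted ⇒ πR²·S(1−A) = 4πR²·σT_eq⁴, so T_eq⁴ = S(1−A)/(4σ).
T_eq = [3.33×10⁵ × 0.24 / (4 × 5.67×10⁻⁸)]^(1/4) = (3.52×10¹¹)^(1/4) = 770 K.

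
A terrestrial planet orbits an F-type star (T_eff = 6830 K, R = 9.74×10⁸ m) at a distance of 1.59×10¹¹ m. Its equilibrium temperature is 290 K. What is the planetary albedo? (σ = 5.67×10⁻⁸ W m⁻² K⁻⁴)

L = 4πR_⋆²σT_⋆⁴ = 4π(9.74×10⁸)² × 5.67×10⁻⁸ × (6830)⁴ = 1.47×10²⁷ W.
S = L/(4πd²) = 4630 W m⁻².
From T_eq⁴ = S(1−A)/(4σ): 1−A = 4σT_eq⁴/S.
1−A = 4 × 5.67×10⁻⁸ × (290)⁴ / 4630 = 0.346.

A ≈ 0.65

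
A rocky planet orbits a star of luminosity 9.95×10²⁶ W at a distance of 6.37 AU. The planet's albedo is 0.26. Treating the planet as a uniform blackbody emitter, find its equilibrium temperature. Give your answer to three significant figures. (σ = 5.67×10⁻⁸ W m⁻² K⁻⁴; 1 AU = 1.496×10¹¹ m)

d = 6.37 AU = 9.53×10¹¹ m.
Flux: S = L/(4πd²) = 9.95×10²⁶/(4π×(9.53×10¹¹)²) = 87.2 W m⁻².
Energy balance: absorbed = emitted ⇒ πR²·S(1−A) = 4πR²·σT_eq⁴, so T_eq⁴ = S(1−A)/(4σ).
T_eq = [87.2 × 0.74 / (4 × 5.67×10⁻⁸)]^(1/4) = (2.84×10⁸)^(1/4) = 130 K.

T_eq ≈ 130 K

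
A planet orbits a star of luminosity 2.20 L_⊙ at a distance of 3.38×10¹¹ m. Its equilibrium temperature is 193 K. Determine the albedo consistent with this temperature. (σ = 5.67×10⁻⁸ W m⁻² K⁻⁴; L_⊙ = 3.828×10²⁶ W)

L = 2.20 × 3.828×10²⁶ = 8.42×10²⁶ W.
Flux: S = L/(4πd²) = 8.42×10²⁶/(4π×(3.38×10¹¹)²) = 587 W m⁻².
From T_eq⁴ = S(1−A)/(4σ): 1−A = 4σT_eq⁴/S.
1−A = 4 × 5.67×10⁻⁸ × (193)⁴ / 587 = 0.536.

A ≈ 0.46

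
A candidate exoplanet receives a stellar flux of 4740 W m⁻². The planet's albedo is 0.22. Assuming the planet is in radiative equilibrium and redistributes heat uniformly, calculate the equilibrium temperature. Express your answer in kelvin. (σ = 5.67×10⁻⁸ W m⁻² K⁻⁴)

T_eq ≈ 357 K

Energy balance: absorbed = emitted ⇒ πR²·S(1−A) = 4πR²·σT_eq⁴, so T_eq⁴ = S(1−A)/(4σ).
T_eq = [4740 × 0.78 / (4 × 5.67×10⁻⁸)]^(1/4) = (1.63×10¹⁰)^(1/4) = 357 K.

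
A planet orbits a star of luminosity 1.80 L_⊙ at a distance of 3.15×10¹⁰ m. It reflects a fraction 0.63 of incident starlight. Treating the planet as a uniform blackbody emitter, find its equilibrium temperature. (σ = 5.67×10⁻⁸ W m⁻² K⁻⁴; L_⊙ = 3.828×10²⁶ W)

T_eq ≈ 548 K

L = 1.80 × 3.828×10²⁶ = 6.89×10²⁶ W.
Flux: S = L/(4πd²) = 6.89×10²⁶/(4π×(3.15×10¹⁰)²) = 5.53×10⁴ W m⁻².
Energy balance: absorbed = emitted ⇒ πR²·S(1−A) = 4πR²·σT_eq⁴, so T_eq⁴ = S(1−A)/(4σ).
T_eq = [5.53×10⁴ × 0.37 / (4 × 5.67×10⁻⁸)]^(1/4) = (9.02×10¹⁰)^(1/4) = 548 K.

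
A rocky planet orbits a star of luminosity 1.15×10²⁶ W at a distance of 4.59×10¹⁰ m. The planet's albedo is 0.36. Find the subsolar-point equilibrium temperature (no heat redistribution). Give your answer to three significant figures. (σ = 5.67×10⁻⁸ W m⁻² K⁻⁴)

Flux: S = L/(4πd²) = 1.15×10²⁶/(4π×(4.59×10¹⁰)²) = 4340 W m⁻².
At the subsolar point the surface absorbs S(1−A) and emits σT⁴ per unit area — no factor of 4, since only the local patch is in balance.
T = [4340 × 0.64 / 5.67×10⁻⁸]^(1/4) = (4.90×10¹⁰)^(1/4) = 471 K.

T_ss ≈ 471 K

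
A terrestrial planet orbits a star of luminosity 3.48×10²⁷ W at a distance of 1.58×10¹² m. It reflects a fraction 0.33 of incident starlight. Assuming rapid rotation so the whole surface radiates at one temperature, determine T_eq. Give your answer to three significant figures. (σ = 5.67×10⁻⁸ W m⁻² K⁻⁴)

T_eq ≈ 135 K

Flux: S = L/(4πd²) = 3.48×10²⁷/(4π×(1.58×10¹²)²) = 111 W m⁻².
Energy balance: absorbed = emitted ⇒ πR²·S(1−A) = 4πR²·σT_eq⁴, so T_eq⁴ = S(1−A)/(4σ).
T_eq = [111 × 0.67 / (4 × 5.67×10⁻⁸)]^(1/4) = (3.28×10⁸)^(1/4) = 135 K.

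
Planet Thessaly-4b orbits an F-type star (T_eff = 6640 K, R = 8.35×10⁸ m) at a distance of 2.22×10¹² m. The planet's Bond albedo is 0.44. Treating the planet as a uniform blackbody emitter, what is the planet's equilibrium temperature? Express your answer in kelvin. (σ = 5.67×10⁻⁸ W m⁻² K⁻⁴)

L = 4πR_⋆²σT_⋆⁴ = 4π(8.35×10⁸)² × 5.67×10⁻⁸ × (6640)⁴ = 9.66×10²⁶ W.
S = L/(4πd²) = 15.6 W m⁻².
Energy balance: absorbed = emitted ⇒ πR²·S(1−A) = 4πR²·σT_eq⁴, so T_eq⁴ = S(1−A)/(4σ).
T_eq = [15.6 × 0.56 / (4 × 5.67×10⁻⁸)]^(1/4) = (3.85×10⁷)^(1/4) = 78.8 K.

T_eq ≈ 78.8 K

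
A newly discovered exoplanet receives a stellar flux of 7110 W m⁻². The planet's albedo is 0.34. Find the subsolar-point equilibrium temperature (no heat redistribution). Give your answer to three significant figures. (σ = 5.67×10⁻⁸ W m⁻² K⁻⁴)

T_ss ≈ 536 K

At the subsolar point the surface absorbs S(1−A) and emits σT⁴ per unit area — no factor of 4, since only the local patch is in balance.
T = [7110 × 0.66 / 5.67×10⁻⁸]^(1/4) = (8.28×10¹⁰)^(1/4) = 536 K.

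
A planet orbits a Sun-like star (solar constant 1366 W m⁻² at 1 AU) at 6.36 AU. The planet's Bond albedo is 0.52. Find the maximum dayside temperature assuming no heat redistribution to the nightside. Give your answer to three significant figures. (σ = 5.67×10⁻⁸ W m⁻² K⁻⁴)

Flux at 6.36 AU: S = 1366/6.36² = 33.8 W m⁻².
With no redistribution each surface element balances locally: S(1−A) = σT⁴.
T = [33.8 × 0.48 / 5.67×10⁻⁸]^(1/4) = (2.86×10⁸)^(1/4) = 130 K.

T_ss ≈ 130 K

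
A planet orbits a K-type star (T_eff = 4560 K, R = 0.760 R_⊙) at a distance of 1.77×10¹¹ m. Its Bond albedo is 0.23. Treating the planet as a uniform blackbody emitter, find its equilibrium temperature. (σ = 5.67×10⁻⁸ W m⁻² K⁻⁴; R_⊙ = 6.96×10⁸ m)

R_⋆ = 0.760 × 6.96×10⁸ = 5.29×10⁸ m.
L = 4πR_⋆²σT_⋆⁴ = 4π(5.29×10⁸)² × 5.67×10⁻⁸ × (4560)⁴ = 8.62×10²⁵ W.
S = L/(4πd²) = 219 W m⁻².
Energy balance: absorbed = emitted ⇒ πR²·S(1−A) = 4πR²·σT_eq⁴, so T_eq⁴ = S(1−A)/(4σ).
T_eq = [219 × 0.77 / (4 × 5.67×10⁻⁸)]^(1/4) = (7.43×10⁸)^(1/4) = 165 K.

T_eq ≈ 165 K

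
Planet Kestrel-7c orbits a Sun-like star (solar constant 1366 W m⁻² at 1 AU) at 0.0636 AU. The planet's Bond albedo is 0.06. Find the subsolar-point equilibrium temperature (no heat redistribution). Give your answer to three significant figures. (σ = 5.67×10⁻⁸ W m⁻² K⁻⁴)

Flux at 0.0636 AU: S = 1366/0.0636² = 3.38×10⁵ W m⁻².
At the subsolar point the surface absorbs S(1−A) and emits σT⁴ per unit area — no factor of 4, since only the local patch is in balance.
T = [3.38×10⁵ × 0.94 / 5.67×10⁻⁸]^(1/4) = (5.60×10¹²)^(1/4) = 1540 K.

T_ss ≈ 1540 K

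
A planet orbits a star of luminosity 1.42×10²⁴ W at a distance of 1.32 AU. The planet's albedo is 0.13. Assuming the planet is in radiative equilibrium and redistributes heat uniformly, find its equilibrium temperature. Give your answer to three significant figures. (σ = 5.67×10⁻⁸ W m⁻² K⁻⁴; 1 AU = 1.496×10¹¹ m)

d = 1.32 AU = 1.97×10¹¹ m.
Flux: S = L/(4πd²) = 1.42×10²⁴/(4π×(1.97×10¹¹)²) = 2.90 W m⁻².
Energy balance: absorbed = emitted ⇒ πR²·S(1−A) = 4πR²·σT_eq⁴, so T_eq⁴ = S(1−A)/(4σ).
T_eq = [2.90 × 0.87 / (4 × 5.67×10⁻⁸)]^(1/4) = (1.11×10⁷)^(1/4) = 57.7 K.

T_eq ≈ 57.7 K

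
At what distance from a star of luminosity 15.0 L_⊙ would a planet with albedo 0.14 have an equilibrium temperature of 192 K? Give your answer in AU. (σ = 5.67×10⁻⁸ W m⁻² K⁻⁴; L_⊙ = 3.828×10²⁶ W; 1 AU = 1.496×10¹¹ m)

d ≈ 7.55 AU

L = 15.0 × 3.828×10²⁶ = 5.74×10²⁷ W.
From T_eq⁴ = L(1−A)/(16πσd²): d = √[L(1−A)/(16πσT_eq⁴)].
d = √[5.74×10²⁷ × 0.86 / (16π × 5.67×10⁻⁸ × (192)⁴)] = 1.13×10¹² m = 7.55 AU.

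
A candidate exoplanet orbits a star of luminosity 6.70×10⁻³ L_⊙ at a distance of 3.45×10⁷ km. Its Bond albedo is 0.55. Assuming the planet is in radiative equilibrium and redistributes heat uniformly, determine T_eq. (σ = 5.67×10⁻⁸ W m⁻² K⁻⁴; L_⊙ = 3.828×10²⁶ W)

d = 3.45×10⁷ km = 3.45×10¹⁰ m.
L = 6.70×10⁻³ × 3.828×10²⁶ = 2.56×10²⁴ W.
Flux: S = L/(4πd²) = 2.56×10²⁴/(4π×(3.45×10¹⁰)²) = 171 W m⁻².
Energy balance: absorbed = emitted ⇒ πR²·S(1−A) = 4πR²·σT_eq⁴, so T_eq⁴ = S(1−A)/(4σ).
T_eq = [171 × 0.45 / (4 × 5.67×10⁻⁸)]^(1/4) = (3.40×10⁸)^(1/4) = 136 K.

T_eq ≈ 136 K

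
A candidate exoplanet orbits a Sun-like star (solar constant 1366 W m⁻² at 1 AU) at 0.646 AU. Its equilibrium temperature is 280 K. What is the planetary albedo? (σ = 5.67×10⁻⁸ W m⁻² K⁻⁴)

A ≈ 0.57

Flux at 0.646 AU: S = 1366/0.646² = 3270 W m⁻².
From T_eq⁴ = S(1−A)/(4σ): 1−A = 4σT_eq⁴/S.
1−A = 4 × 5.67×10⁻⁸ × (280)⁴ / 3270 = 0.426.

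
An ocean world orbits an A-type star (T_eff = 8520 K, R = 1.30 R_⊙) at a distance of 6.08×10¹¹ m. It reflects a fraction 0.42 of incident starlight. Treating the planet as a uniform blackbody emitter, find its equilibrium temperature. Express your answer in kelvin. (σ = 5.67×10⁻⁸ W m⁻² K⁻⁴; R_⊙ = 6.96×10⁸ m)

T_eq ≈ 203 K

R_⋆ = 1.30 × 6.96×10⁸ = 9.05×10⁸ m.
L = 4πR_⋆²σT_⋆⁴ = 4π(9.05×10⁸)² × 5.67×10⁻⁸ × (8520)⁴ = 3.07×10²⁷ W.
S = L/(4πd²) = 662 W m⁻².
Energy balance: absorbed = emitted ⇒ πR²·S(1−A) = 4πR²·σT_eq⁴, so T_eq⁴ = S(1−A)/(4σ).
T_eq = [662 × 0.58 / (4 × 5.67×10⁻⁸)]^(1/4) = (1.69×10⁹)^(1/4) = 203 K.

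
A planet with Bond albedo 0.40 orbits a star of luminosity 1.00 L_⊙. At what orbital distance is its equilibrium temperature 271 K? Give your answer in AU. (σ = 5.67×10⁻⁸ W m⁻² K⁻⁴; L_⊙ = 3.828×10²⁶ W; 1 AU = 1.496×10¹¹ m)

d ≈ 0.817 AU

L = 1.00 × 3.828×10²⁶ = 3.83×10²⁶ W.
From T_eq⁴ = L(1−A)/(16πσd²): d = √[L(1−A)/(16πσT_eq⁴)].
d = √[3.83×10²⁶ × 0.60 / (16π × 5.67×10⁻⁸ × (271)⁴)] = 1.22×10¹¹ m = 0.817 AU.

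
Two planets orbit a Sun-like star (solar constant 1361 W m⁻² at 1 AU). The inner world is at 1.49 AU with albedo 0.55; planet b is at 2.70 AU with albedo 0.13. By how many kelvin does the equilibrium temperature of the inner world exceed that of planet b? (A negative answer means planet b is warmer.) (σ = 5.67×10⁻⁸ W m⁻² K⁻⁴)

ΔT ≈ 23.2 K

T_eq = [S₀(1−A)/(4σd²)]^(1/4), so T ∝ (1−A)^(1/4) / √d.
T₁ = [1361×0.45/(4×5.67×10⁻⁸×1.49²)]^(1/4) = 186.75 K.
T₂ = [1361×0.87/(4×5.67×10⁻⁸×2.70²)]^(1/4) = 163.59 K.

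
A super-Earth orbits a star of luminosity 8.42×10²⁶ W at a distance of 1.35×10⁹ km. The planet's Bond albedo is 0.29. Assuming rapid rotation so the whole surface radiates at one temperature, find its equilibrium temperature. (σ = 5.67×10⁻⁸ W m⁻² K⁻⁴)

d = 1.35×10⁹ km = 1.35×10¹² m.
Flux: S = L/(4πd²) = 8.42×10²⁶/(4π×(1.35×10¹²)²) = 36.8 W m⁻².
Energy balance: absorbed = emitted ⇒ πR²·S(1−A) = 4πR²·σT_eq⁴, so T_eq⁴ = S(1−A)/(4σ).
T_eq = [36.8 × 0.71 / (4 × 5.67×10⁻⁸)]^(1/4) = (1.15×10⁸)^(1/4) = 104 K.

T_eq ≈ 104 K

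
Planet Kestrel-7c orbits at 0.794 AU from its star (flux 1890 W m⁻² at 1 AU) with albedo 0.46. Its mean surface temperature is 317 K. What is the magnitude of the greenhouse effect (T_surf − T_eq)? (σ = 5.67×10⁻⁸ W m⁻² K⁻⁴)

ΔT ≈ 26.3 K

S = 1890/0.794² = 2998 W m⁻².
T_eq = [S(1−A)/(4σ)]^(1/4) = [2998×0.54/(4×5.67×10⁻⁸)]^(1/4) = 290.7 K.
ΔT = T_surf − T_eq = 317 − 290.7.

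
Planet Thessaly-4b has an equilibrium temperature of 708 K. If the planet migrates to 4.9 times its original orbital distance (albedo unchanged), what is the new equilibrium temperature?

T_eq ≈ 320 K

T_eq ∝ L^(1/4) · d^(−1/2).
T′ = 708 / 4.9^(1/2) = 320 K.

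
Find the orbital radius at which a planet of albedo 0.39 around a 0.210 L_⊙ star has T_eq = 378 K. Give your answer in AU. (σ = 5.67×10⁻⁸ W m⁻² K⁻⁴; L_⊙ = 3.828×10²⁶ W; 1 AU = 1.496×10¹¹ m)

L = 0.210 × 3.828×10²⁶ = 8.04×10²⁵ W.
From T_eq⁴ = L(1−A)/(16πσd²): d = √[L(1−A)/(16πσT_eq⁴)].
d = √[8.04×10²⁵ × 0.61 / (16π × 5.67×10⁻⁸ × (378)⁴)] = 2.90×10¹⁰ m = 0.194 AU.

d ≈ 0.194 AU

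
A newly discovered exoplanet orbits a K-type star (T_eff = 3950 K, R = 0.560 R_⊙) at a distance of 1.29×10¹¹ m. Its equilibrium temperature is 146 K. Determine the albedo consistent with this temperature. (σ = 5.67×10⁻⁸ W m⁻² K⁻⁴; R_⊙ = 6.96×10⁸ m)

A ≈ 0.18

R_⋆ = 0.560 × 6.96×10⁸ = 3.90×10⁸ m.
L = 4πR_⋆²σT_⋆⁴ = 4π(3.90×10⁸)² × 5.67×10⁻⁸ × (3950)⁴ = 2.63×10²⁵ W.
S = L/(4πd²) = 126 W m⁻².
From T_eq⁴ = S(1−A)/(4σ): 1−A = 4σT_eq⁴/S.
1−A = 4 × 5.67×10⁻⁸ × (146)⁴ / 126 = 0.818.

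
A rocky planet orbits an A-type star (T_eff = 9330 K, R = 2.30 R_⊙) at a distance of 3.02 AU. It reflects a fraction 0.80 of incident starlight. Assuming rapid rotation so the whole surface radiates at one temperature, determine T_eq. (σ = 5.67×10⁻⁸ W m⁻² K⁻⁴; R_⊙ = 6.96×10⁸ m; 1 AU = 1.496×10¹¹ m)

R_⋆ = 2.30 × 6.96×10⁸ = 1.60×10⁹ m.
d = 3.02 AU = 4.52×10¹¹ m.
L = 4πR_⋆²σT_⋆⁴ = 4π(1.60×10⁹)² × 5.67×10⁻⁸ × (9330)⁴ = 1.38×10²⁸ W.
S = L/(4πd²) = 5390 W m⁻².
Energy balance: absorbed = emitted ⇒ πR²·S(1−A) = 4πR²·σT_eq⁴, so T_eq⁴ = S(1−A)/(4σ).
T_eq = [5390 × 0.20 / (4 × 5.67×10⁻⁸)]^(1/4) = (4.76×10⁹)^(1/4) = 263 K.

T_eq ≈ 263 K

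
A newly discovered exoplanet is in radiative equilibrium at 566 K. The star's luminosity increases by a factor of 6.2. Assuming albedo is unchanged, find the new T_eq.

T_eq ≈ 893 K

T_eq ∝ L^(1/4) · d^(−1/2).
T′ = 566 × 6.2^(1/4) = 893 K.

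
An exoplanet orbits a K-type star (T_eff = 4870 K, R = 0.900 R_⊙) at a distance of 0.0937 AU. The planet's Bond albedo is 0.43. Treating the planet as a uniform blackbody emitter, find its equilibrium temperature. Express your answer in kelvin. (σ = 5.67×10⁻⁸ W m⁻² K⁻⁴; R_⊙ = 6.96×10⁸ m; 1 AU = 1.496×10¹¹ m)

T_eq ≈ 633 K

R_⋆ = 0.900 × 6.96×10⁸ = 6.26×10⁸ m.
d = 0.0937 AU = 1.40×10¹⁰ m.
L = 4πR_⋆²σT_⋆⁴ = 4π(6.26×10⁸)² × 5.67×10⁻⁸ × (4870)⁴ = 1.57×10²⁶ W.
S = L/(4πd²) = 6.37×10⁴ W m⁻².
Energy balance: absorbed = emitted ⇒ πR²·S(1−A) = 4πR²·σT_eq⁴, so T_eq⁴ = S(1−A)/(4σ).
T_eq = [6.37×10⁴ × 0.57 / (4 × 5.67×10⁻⁸)]^(1/4) = (1.60×10¹¹)^(1/4) = 633 K.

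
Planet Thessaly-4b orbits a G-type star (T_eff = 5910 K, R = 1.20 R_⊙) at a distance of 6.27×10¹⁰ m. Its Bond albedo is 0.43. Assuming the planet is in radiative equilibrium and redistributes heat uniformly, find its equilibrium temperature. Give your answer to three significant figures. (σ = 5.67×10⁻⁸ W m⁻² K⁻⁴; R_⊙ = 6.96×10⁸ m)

R_⋆ = 1.20 × 6.96×10⁸ = 8.35×10⁸ m.
L = 4πR_⋆²σT_⋆⁴ = 4π(8.35×10⁸)² × 5.67×10⁻⁸ × (5910)⁴ = 6.06×10²⁶ W.
S = L/(4πd²) = 1.23×10⁴ W m⁻².
Energy balance: absorbed = emitted ⇒ πR²·S(1−A) = 4πR²·σT_eq⁴, so T_eq⁴ = S(1−A)/(4σ).
T_eq = [1.23×10⁴ × 0.57 / (4 × 5.67×10⁻⁸)]^(1/4) = (3.08×10¹⁰)^(1/4) = 419 K.

T_eq ≈ 419 K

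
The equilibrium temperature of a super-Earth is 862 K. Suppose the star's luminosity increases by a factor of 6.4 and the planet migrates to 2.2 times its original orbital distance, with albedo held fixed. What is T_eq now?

T_eq ≈ 924 K

T_eq ∝ L^(1/4) · d^(−1/2).
T′ = 862 × 6.4^(1/4) / 2.2^(1/2) = 924 K.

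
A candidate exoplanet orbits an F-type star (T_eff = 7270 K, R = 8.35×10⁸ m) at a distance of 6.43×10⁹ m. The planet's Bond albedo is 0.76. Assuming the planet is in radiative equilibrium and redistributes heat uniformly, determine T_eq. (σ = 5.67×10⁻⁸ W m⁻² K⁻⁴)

L = 4πR_⋆²σT_⋆⁴ = 4π(8.35×10⁸)² × 5.67×10⁻⁸ × (7270)⁴ = 1.39×10²⁷ W.
S = L/(4πd²) = 2.67×10⁶ W m⁻².
Energy balance: absorbed = emitted ⇒ πR²·S(1−A) = 4πR²·σT_eq⁴, so T_eq⁴ = S(1−A)/(4σ).
T_eq = [2.67×10⁶ × 0.24 / (4 × 5.67×10⁻⁸)]^(1/4) = (2.83×10¹²)^(1/4) = 1300 K.

T_eq ≈ 1300 K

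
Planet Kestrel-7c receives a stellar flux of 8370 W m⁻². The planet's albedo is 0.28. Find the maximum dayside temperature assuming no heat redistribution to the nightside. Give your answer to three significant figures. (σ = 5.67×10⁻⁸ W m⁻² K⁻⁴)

T_ss ≈ 571 K

With no redistribution each surface element balances locally: S(1−A) = σT⁴.
T = [8370 × 0.72 / 5.67×10⁻⁸]^(1/4) = (1.06×10¹¹)^(1/4) = 571 K.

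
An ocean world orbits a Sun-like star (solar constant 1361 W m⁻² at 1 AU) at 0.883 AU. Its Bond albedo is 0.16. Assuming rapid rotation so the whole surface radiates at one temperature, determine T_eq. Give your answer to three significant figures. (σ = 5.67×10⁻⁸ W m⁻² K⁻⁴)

T_eq ≈ 284 K

Flux at 0.883 AU: S = 1361/0.883² = 1750 W m⁻².
Energy balance: absorbed = emitted ⇒ πR²·S(1−A) = 4πR²·σT_eq⁴, so T_eq⁴ = S(1−A)/(4σ).
T_eq = [1750 × 0.84 / (4 × 5.67×10⁻⁸)]^(1/4) = (6.47×10⁹)^(1/4) = 284 K.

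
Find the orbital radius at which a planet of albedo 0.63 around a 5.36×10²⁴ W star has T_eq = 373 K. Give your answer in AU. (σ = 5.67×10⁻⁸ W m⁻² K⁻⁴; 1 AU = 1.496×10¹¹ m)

d ≈ 0.0401 AU

From T_eq⁴ = L(1−A)/(16πσd²): d = √[L(1−A)/(16πσT_eq⁴)].
d = √[5.36×10²⁴ × 0.37 / (16π × 5.67×10⁻⁸ × (373)⁴)] = 6.00×10⁹ m = 0.0401 AU.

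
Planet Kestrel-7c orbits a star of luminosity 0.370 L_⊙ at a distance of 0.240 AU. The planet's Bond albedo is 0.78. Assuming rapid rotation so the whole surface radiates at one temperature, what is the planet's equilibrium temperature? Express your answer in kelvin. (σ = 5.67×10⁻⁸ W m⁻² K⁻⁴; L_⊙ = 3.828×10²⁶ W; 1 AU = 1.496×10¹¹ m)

d = 0.240 AU = 3.59×10¹⁰ m.
L = 0.370 × 3.828×10²⁶ = 1.42×10²⁶ W.
Flux: S = L/(4πd²) = 1.42×10²⁶/(4π×(3.59×10¹⁰)²) = 8740 W m⁻².
Energy balance: absorbed = emitted ⇒ πR²·S(1−A) = 4πR²·σT_eq⁴, so T_eq⁴ = S(1−A)/(4σ).
T_eq = [8740 × 0.22 / (4 × 5.67×10⁻⁸)]^(1/4) = (8.48×10⁹)^(1/4) = 303 K.

T_eq ≈ 303 K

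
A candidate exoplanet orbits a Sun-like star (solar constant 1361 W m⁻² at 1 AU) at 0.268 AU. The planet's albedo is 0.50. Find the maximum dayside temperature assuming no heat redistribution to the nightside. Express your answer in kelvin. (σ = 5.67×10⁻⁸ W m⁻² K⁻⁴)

Flux at 0.268 AU: S = 1361/0.268² = 1.89×10⁴ W m⁻².
With no redistribution each surface element balances locally: S(1−A) = σT⁴.
T = [1.89×10⁴ × 0.50 / 5.67×10⁻⁸]^(1/4) = (1.67×10¹¹)^(1/4) = 639 K.

T_ss ≈ 639 K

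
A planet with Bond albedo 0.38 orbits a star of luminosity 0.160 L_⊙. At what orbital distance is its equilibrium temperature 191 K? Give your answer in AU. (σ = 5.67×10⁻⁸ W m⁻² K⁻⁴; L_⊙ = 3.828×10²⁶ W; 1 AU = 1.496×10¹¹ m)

d ≈ 0.669 AU

L = 0.160 × 3.828×10²⁶ = 6.12×10²⁵ W.
From T_eq⁴ = L(1−A)/(16πσd²): d = √[L(1−A)/(16πσT_eq⁴)].
d = √[6.12×10²⁵ × 0.62 / (16π × 5.67×10⁻⁸ × (191)⁴)] = 1.00×10¹¹ m = 0.669 AU.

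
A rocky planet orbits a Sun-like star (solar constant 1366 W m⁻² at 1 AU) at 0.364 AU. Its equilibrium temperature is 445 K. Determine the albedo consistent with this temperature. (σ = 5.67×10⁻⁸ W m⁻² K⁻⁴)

A ≈ 0.14

Flux at 0.364 AU: S = 1366/0.364² = 1.03×10⁴ W m⁻².
From T_eq⁴ = S(1−A)/(4σ): 1−A = 4σT_eq⁴/S.
1−A = 4 × 5.67×10⁻⁸ × (445)⁴ / 1.03×10⁴ = 0.863.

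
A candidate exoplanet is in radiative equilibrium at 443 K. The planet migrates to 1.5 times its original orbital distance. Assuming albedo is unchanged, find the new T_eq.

T_eq ∝ L^(1/4) · d^(−1/2).
T′ = 443 / 1.5^(1/2) = 362 K.

T_eq ≈ 362 K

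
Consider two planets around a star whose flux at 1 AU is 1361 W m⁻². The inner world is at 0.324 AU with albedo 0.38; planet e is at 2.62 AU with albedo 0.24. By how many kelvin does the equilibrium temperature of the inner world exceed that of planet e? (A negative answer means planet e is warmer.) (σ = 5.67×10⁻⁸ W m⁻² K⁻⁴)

T_eq = [S₀(1−A)/(4σd²)]^(1/4), so T ∝ (1−A)^(1/4) / √d.
T₁ = [1361×0.62/(4×5.67×10⁻⁸×0.324²)]^(1/4) = 433.89 K.
T₂ = [1361×0.76/(4×5.67×10⁻⁸×2.62²)]^(1/4) = 160.55 K.

ΔT ≈ 273.3 K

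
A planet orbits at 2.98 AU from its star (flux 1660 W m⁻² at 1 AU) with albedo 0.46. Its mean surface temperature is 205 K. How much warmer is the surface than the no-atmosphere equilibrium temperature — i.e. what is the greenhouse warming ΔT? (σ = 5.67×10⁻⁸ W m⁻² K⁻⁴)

S = 1660/2.98² = 186.9 W m⁻².
T_eq = [S(1−A)/(4σ)]^(1/4) = [186.9×0.54/(4×5.67×10⁻⁸)]^(1/4) = 145.2 K.
ΔT = T_surf − T_eq = 205 − 145.2.

ΔT ≈ 59.8 K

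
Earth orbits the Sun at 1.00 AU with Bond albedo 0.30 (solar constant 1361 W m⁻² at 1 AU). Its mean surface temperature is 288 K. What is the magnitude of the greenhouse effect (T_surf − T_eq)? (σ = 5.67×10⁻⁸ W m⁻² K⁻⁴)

ΔT ≈ 33.4 K

S = 1361/1.00² = 1361 W m⁻².
T_eq = [S(1−A)/(4σ)]^(1/4) = [1361×0.70/(4×5.67×10⁻⁸)]^(1/4) = 254.6 K.
ΔT = T_surf − T_eq = 288 − 254.6.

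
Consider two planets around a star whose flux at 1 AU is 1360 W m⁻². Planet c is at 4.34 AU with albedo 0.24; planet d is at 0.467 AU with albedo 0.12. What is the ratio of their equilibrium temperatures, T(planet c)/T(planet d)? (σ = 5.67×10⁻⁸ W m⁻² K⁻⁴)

T_eq = [S₀(1−A)/(4σd²)]^(1/4), so T ∝ (1−A)^(1/4) / √d.
T₁ = [1360×0.76/(4×5.67×10⁻⁸×4.34²)]^(1/4) = 124.72 K.
T₂ = [1360×0.88/(4×5.67×10⁻⁸×0.467²)]^(1/4) = 394.40 K.

T₁/T₂ ≈ 0.316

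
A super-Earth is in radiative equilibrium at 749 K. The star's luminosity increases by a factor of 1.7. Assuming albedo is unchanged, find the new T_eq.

T_eq ∝ L^(1/4) · d^(−1/2).
T′ = 749 × 1.7^(1/4) = 855 K.

T_eq ≈ 855 K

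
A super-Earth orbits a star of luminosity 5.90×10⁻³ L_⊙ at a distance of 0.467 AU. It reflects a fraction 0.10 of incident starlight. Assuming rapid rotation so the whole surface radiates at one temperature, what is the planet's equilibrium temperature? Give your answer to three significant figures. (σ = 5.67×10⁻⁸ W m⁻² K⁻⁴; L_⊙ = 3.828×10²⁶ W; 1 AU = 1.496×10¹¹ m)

T_eq ≈ 110 K

d = 0.467 AU = 6.99×10¹⁰ m.
L = 5.90×10⁻³ × 3.828×10²⁶ = 2.26×10²⁴ W.
Flux: S = L/(4πd²) = 2.26×10²⁴/(4π×(6.99×10¹⁰)²) = 36.8 W m⁻².
Energy balance: absorbed = emitted ⇒ πR²·S(1−A) = 4πR²·σT_eq⁴, so T_eq⁴ = S(1−A)/(4σ).
T_eq = [36.8 × 0.90 / (4 × 5.67×10⁻⁸)]^(1/4) = (1.46×10⁸)^(1/4) = 110 K.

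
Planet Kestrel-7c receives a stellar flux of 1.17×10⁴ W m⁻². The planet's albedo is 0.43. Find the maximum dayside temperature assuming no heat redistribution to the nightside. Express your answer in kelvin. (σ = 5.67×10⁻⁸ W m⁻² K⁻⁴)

T_ss ≈ 586 K

With no redistribution each surface element balances locally: S(1−A) = σT⁴.
T = [1.17×10⁴ × 0.57 / 5.67×10⁻⁸]^(1/4) = (1.18×10¹¹)^(1/4) = 586 K.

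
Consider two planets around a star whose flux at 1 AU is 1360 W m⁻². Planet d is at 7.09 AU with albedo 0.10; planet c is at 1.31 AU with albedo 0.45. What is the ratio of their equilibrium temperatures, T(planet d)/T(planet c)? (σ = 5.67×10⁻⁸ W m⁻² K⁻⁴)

T₁/T₂ ≈ 0.486

T_eq = [S₀(1−A)/(4σd²)]^(1/4), so T ∝ (1−A)^(1/4) / √d.
T₁ = [1360×0.90/(4×5.67×10⁻⁸×7.09²)]^(1/4) = 101.79 K.
T₂ = [1360×0.55/(4×5.67×10⁻⁸×1.31²)]^(1/4) = 209.38 K.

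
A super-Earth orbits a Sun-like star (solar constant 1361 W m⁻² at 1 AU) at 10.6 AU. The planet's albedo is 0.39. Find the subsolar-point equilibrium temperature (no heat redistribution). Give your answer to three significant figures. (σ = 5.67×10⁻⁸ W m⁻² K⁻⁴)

T_ss ≈ 107 K

Flux at 10.6 AU: S = 1361/10.6² = 12.1 W m⁻².
At the subsolar point the surface absorbs S(1−A) and emits σT⁴ per unit area — no factor of 4, since only the local patch is in balance.
T = [12.1 × 0.61 / 5.67×10⁻⁸]^(1/4) = (1.30×10⁸)^(1/4) = 107 K.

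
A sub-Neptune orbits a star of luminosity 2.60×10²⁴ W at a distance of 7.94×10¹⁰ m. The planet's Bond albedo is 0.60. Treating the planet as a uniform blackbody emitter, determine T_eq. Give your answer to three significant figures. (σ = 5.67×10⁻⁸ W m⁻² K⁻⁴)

T_eq ≈ 87.2 K

Flux: S = L/(4πd²) = 2.60×10²⁴/(4π×(7.94×10¹⁰)²) = 32.8 W m⁻².
Energy balance: absorbed = emitted ⇒ πR²·S(1−A) = 4πR²·σT_eq⁴, so T_eq⁴ = S(1−A)/(4σ).
T_eq = [32.8 × 0.40 / (4 × 5.67×10⁻⁸)]^(1/4) = (5.79×10⁷)^(1/4) = 87.2 K.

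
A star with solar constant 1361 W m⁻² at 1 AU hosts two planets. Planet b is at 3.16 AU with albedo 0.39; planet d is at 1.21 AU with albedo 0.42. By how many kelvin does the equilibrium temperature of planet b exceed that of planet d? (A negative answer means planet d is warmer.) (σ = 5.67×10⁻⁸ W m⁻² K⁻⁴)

T_eq = [S₀(1−A)/(4σd²)]^(1/4), so T ∝ (1−A)^(1/4) / √d.
T₁ = [1361×0.61/(4×5.67×10⁻⁸×3.16²)]^(1/4) = 138.37 K.
T₂ = [1361×0.58/(4×5.67×10⁻⁸×1.21²)]^(1/4) = 220.81 K.

ΔT ≈ -82.4 K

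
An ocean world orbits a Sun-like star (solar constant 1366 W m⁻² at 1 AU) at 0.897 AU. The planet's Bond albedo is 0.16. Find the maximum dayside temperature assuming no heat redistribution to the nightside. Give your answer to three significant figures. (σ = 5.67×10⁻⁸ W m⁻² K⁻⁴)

T_ss ≈ 398 K

Flux at 0.897 AU: S = 1366/0.897² = 1700 W m⁻².
With no redistribution each surface element balances locally: S(1−A) = σT⁴.
T = [1700 × 0.84 / 5.67×10⁻⁸]^(1/4) = (2.52×10¹⁰)^(1/4) = 398 K.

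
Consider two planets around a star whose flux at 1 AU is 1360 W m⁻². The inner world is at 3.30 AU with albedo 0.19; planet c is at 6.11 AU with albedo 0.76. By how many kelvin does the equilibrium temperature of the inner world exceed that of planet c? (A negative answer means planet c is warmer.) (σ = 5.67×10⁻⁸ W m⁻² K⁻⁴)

ΔT ≈ 66.5 K

T_eq = [S₀(1−A)/(4σd²)]^(1/4), so T ∝ (1−A)^(1/4) / √d.
T₁ = [1360×0.81/(4×5.67×10⁻⁸×3.30²)]^(1/4) = 145.32 K.
T₂ = [1360×0.24/(4×5.67×10⁻⁸×6.11²)]^(1/4) = 78.80 K.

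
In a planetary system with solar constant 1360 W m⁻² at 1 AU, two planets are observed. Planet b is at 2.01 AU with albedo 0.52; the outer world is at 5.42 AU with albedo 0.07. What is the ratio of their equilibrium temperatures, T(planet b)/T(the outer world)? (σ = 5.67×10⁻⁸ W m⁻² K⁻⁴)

T_eq = [S₀(1−A)/(4σd²)]^(1/4), so T ∝ (1−A)^(1/4) / √d.
T₁ = [1360×0.48/(4×5.67×10⁻⁸×2.01²)]^(1/4) = 163.38 K.
T₂ = [1360×0.93/(4×5.67×10⁻⁸×5.42²)]^(1/4) = 117.38 K.

T₁/T₂ ≈ 1.392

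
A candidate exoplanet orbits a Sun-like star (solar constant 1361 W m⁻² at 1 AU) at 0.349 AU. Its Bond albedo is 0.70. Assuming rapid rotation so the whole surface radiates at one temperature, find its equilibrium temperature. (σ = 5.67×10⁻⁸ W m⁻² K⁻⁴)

T_eq ≈ 349 K

Flux at 0.349 AU: S = 1361/0.349² = 1.12×10⁴ W m⁻².
Energy balance: absorbed = emitted ⇒ πR²·S(1−A) = 4πR²·σT_eq⁴, so T_eq⁴ = S(1−A)/(4σ).
T_eq = [1.12×10⁴ × 0.30 / (4 × 5.67×10⁻⁸)]^(1/4) = (1.48×10¹⁰)^(1/4) = 349 K.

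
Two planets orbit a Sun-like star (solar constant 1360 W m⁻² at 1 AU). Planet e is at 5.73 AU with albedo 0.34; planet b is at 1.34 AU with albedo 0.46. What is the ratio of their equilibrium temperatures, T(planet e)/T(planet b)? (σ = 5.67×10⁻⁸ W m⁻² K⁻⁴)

T_eq = [S₀(1−A)/(4σd²)]^(1/4), so T ∝ (1−A)^(1/4) / √d.
T₁ = [1360×0.66/(4×5.67×10⁻⁸×5.73²)]^(1/4) = 104.78 K.
T₂ = [1360×0.54/(4×5.67×10⁻⁸×1.34²)]^(1/4) = 206.07 K.

T₁/T₂ ≈ 0.508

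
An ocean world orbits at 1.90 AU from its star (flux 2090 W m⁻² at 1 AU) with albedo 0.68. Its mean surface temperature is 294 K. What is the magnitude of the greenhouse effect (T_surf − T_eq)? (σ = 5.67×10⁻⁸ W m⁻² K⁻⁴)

S = 2090/1.90² = 578.9 W m⁻².
T_eq = [S(1−A)/(4σ)]^(1/4) = [578.9×0.32/(4×5.67×10⁻⁸)]^(1/4) = 169.1 K.
ΔT = T_surf − T_eq = 294 − 169.1.

ΔT ≈ 124.9 K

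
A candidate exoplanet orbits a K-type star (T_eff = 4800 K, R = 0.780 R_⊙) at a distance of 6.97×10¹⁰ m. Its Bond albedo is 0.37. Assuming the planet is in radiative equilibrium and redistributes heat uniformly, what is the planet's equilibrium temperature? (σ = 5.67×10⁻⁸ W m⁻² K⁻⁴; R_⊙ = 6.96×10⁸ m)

R_⋆ = 0.780 × 6.96×10⁸ = 5.43×10⁸ m.
L = 4πR_⋆²σT_⋆⁴ = 4π(5.43×10⁸)² × 5.67×10⁻⁸ × (4800)⁴ = 1.11×10²⁶ W.
S = L/(4πd²) = 1830 W m⁻².
Energy balance: absorbed = emitted ⇒ πR²·S(1−A) = 4πR²·σT_eq⁴, so T_eq⁴ = S(1−A)/(4σ).
T_eq = [1830 × 0.63 / (4 × 5.67×10⁻⁸)]^(1/4) = (5.07×10⁹)^(1/4) = 267 K.

T_eq ≈ 267 K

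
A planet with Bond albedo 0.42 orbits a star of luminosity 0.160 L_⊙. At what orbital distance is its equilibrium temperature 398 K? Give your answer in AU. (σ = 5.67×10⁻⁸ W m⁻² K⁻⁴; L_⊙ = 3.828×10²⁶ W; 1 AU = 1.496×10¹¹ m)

d ≈ 0.149 AU

L = 0.160 × 3.828×10²⁶ = 6.12×10²⁵ W.
From T_eq⁴ = L(1−A)/(16πσd²): d = √[L(1−A)/(16πσT_eq⁴)].
d = √[6.12×10²⁵ × 0.58 / (16π × 5.67×10⁻⁸ × (398)⁴)] = 2.23×10¹⁰ m = 0.149 AU.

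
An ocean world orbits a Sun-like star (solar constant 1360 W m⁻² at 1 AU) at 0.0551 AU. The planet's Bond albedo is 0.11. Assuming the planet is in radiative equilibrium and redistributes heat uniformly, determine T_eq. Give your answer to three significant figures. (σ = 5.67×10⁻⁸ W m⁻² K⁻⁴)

T_eq ≈ 1150 K

Flux at 0.0551 AU: S = 1360/0.0551² = 4.48×10⁵ W m⁻².
Energy balance: absorbed = emitted ⇒ πR²·S(1−A) = 4πR²·σT_eq⁴, so T_eq⁴ = S(1−A)/(4σ).
T_eq = [4.48×10⁵ × 0.89 / (4 × 5.67×10⁻⁸)]^(1/4) = (1.76×10¹²)^(1/4) = 1150 K.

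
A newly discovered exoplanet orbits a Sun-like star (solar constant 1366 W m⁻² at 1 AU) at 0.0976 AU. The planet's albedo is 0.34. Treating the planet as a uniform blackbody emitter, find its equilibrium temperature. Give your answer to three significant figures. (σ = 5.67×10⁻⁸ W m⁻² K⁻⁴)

T_eq ≈ 804 K

Flux at 0.0976 AU: S = 1366/0.0976² = 1.43×10⁵ W m⁻².
Energy balance: absorbed = emitted ⇒ πR²·S(1−A) = 4πR²·σT_eq⁴, so T_eq⁴ = S(1−A)/(4σ).
T_eq = [1.43×10⁵ × 0.66 / (4 × 5.67×10⁻⁸)]^(1/4) = (4.17×10¹¹)^(1/4) = 804 K.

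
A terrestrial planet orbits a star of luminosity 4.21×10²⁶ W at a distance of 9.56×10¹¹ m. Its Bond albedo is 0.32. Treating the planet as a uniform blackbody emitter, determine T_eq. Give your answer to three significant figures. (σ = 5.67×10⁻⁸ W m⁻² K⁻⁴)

Flux: S = L/(4πd²) = 4.21×10²⁶/(4π×(9.56×10¹¹)²) = 36.7 W m⁻².
Energy balance: absorbed = emitted ⇒ πR²·S(1−A) = 4πR²·σT_eq⁴, so T_eq⁴ = S(1−A)/(4σ).
T_eq = [36.7 × 0.68 / (4 × 5.67×10⁻⁸)]^(1/4) = (1.10×10⁸)^(1/4) = 102 K.

T_eq ≈ 102 K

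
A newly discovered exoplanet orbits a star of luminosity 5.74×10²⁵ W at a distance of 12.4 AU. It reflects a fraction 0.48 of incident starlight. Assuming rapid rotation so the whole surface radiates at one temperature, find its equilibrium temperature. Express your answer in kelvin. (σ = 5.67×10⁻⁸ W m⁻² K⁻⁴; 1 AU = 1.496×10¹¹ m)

T_eq ≈ 41.8 K

d = 12.4 AU = 1.86×10¹² m.
Flux: S = L/(4πd²) = 5.74×10²⁵/(4π×(1.86×10¹²)²) = 1.33 W m⁻².
Energy balance: absorbed = emitted ⇒ πR²·S(1−A) = 4πR²·σT_eq⁴, so T_eq⁴ = S(1−A)/(4σ).
T_eq = [1.33 × 0.52 / (4 × 5.67×10⁻⁸)]^(1/4) = (3.04×10⁶)^(1/4) = 41.8 K.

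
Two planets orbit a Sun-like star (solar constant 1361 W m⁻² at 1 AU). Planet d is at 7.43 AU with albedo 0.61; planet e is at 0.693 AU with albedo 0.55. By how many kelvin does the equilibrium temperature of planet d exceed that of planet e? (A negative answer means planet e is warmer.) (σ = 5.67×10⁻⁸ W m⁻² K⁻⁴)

T_eq = [S₀(1−A)/(4σd²)]^(1/4), so T ∝ (1−A)^(1/4) / √d.
T₁ = [1361×0.39/(4×5.67×10⁻⁸×7.43²)]^(1/4) = 80.69 K.
T₂ = [1361×0.45/(4×5.67×10⁻⁸×0.693²)]^(1/4) = 273.84 K.

ΔT ≈ -193.1 K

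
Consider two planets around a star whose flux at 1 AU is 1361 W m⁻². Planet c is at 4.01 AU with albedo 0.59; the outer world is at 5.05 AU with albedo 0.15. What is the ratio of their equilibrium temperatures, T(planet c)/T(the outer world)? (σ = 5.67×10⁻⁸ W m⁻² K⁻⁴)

T_eq = [S₀(1−A)/(4σd²)]^(1/4), so T ∝ (1−A)^(1/4) / √d.
T₁ = [1361×0.41/(4×5.67×10⁻⁸×4.01²)]^(1/4) = 111.22 K.
T₂ = [1361×0.85/(4×5.67×10⁻⁸×5.05²)]^(1/4) = 118.92 K.

T₁/T₂ ≈ 0.935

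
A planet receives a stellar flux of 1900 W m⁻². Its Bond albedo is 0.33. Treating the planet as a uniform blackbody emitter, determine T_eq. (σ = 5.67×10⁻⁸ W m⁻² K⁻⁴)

Energy balance: absorbed = emitted ⇒ πR²·S(1−A) = 4πR²·σT_eq⁴, so T_eq⁴ = S(1−A)/(4σ).
T_eq = [1900 × 0.67 / (4 × 5.67×10⁻⁸)]^(1/4) = (5.61×10⁹)^(1/4) = 274 K.

T_eq ≈ 274 K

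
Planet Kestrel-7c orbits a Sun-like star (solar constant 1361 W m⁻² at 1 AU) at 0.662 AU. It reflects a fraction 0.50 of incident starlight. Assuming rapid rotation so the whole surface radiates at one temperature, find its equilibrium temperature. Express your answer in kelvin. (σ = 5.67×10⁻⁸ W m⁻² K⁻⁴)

T_eq ≈ 288 K

Flux at 0.662 AU: S = 1361/0.662² = 3110 W m⁻².
Energy balance: absorbed = emitted ⇒ πR²·S(1−A) = 4πR²·σT_eq⁴, so T_eq⁴ = S(1−A)/(4σ).
T_eq = [3110 × 0.50 / (4 × 5.67×10⁻⁸)]^(1/4) = (6.85×10⁹)^(1/4) = 288 K.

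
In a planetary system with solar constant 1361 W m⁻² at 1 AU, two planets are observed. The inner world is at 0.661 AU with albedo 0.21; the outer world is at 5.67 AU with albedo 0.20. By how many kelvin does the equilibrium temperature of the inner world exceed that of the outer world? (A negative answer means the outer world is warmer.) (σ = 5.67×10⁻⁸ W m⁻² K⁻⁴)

T_eq = [S₀(1−A)/(4σd²)]^(1/4), so T ∝ (1−A)^(1/4) / √d.
T₁ = [1361×0.79/(4×5.67×10⁻⁸×0.661²)]^(1/4) = 322.75 K.
T₂ = [1361×0.80/(4×5.67×10⁻⁸×5.67²)]^(1/4) = 110.54 K.

ΔT ≈ 212.2 K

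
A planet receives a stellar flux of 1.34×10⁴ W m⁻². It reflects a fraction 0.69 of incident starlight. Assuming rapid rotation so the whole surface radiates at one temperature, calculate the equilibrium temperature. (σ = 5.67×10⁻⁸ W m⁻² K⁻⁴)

T_eq ≈ 368 K

Energy balance: absorbed = emitted ⇒ πR²·S(1−A) = 4πR²·σT_eq⁴, so T_eq⁴ = S(1−A)/(4σ).
T_eq = [1.34×10⁴ × 0.31 / (4 × 5.67×10⁻⁸)]^(1/4) = (1.83×10¹⁰)^(1/4) = 368 K.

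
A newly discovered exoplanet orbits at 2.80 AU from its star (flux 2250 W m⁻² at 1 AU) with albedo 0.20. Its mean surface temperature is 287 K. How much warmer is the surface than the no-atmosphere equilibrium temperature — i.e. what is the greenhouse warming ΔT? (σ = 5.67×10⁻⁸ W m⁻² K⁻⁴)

S = 2250/2.80² = 287.0 W m⁻².
T_eq = [S(1−A)/(4σ)]^(1/4) = [287.0×0.80/(4×5.67×10⁻⁸)]^(1/4) = 178.4 K.
ΔT = T_surf − T_eq = 287 − 178.4.

ΔT ≈ 108.6 K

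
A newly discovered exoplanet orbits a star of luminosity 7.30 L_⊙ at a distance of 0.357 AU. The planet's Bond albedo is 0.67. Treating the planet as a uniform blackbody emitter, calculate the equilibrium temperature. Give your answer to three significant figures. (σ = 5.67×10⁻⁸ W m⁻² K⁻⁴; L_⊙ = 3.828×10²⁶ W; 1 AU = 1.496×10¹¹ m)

d = 0.357 AU = 5.34×10¹⁰ m.
L = 7.30 × 3.828×10²⁶ = 2.79×10²⁷ W.
Flux: S = L/(4πd²) = 2.79×10²⁷/(4π×(5.34×10¹⁰)²) = 7.80×10⁴ W m⁻².
Energy balance: absorbed = emitted ⇒ πR²·S(1−A) = 4πR²·σT_eq⁴, so T_eq⁴ = S(1−A)/(4σ).
T_eq = [7.80×10⁴ × 0.33 / (4 × 5.67×10⁻⁸)]^(1/4) = (1.13×10¹¹)^(1/4) = 580 K.

T_eq ≈ 580 K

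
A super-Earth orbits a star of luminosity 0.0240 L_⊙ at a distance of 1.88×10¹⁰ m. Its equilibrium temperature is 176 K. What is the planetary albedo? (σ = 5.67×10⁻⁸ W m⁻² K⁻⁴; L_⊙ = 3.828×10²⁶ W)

A ≈ 0.89

L = 0.0240 × 3.828×10²⁶ = 9.19×10²⁴ W.
Flux: S = L/(4πd²) = 9.19×10²⁴/(4π×(1.88×10¹⁰)²) = 2070 W m⁻².
From T_eq⁴ = S(1−A)/(4σ): 1−A = 4σT_eq⁴/S.
1−A = 4 × 5.67×10⁻⁸ × (176)⁴ / 2070 = 0.105.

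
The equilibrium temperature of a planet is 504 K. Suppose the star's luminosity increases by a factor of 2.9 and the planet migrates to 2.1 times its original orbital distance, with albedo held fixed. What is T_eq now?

T_eq ≈ 454 K

T_eq ∝ L^(1/4) · d^(−1/2).
T′ = 504 × 2.9^(1/4) / 2.1^(1/2) = 454 K.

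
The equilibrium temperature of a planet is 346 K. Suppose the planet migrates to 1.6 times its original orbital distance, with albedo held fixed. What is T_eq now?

T_eq ∝ L^(1/4) · d^(−1/2).
T′ = 346 / 1.6^(1/2) = 274 K.

T_eq ≈ 274 K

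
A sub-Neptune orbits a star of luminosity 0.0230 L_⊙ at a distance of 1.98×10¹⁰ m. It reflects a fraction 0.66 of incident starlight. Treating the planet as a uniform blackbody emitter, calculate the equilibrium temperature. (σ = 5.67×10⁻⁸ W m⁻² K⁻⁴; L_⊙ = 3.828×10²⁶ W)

T_eq ≈ 228 K

L = 0.0230 × 3.828×10²⁶ = 8.80×10²⁴ W.
Flux: S = L/(4πd²) = 8.80×10²⁴/(4π×(1.98×10¹⁰)²) = 1790 W m⁻².
Energy balance: absorbed = emitted ⇒ πR²·S(1−A) = 4πR²·σT_eq⁴, so T_eq⁴ = S(1−A)/(4σ).
T_eq = [1790 × 0.34 / (4 × 5.67×10⁻⁸)]^(1/4) = (2.68×10⁹)^(1/4) = 228 K.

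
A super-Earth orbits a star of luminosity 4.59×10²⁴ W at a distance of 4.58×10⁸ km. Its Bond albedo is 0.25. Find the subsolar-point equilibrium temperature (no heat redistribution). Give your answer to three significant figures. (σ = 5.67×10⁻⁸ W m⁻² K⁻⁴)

T_ss ≈ 69.3 K

d = 4.58×10⁸ km = 4.58×10¹¹ m.
Flux: S = L/(4πd²) = 4.59×10²⁴/(4π×(4.58×10¹¹)²) = 1.74 W m⁻².
At the subsolar point the surface absorbs S(1−A) and emits σT⁴ per unit area — no factor of 4, since only the local patch is in balance.
T = [1.74 × 0.75 / 5.67×10⁻⁸]^(1/4) = (2.30×10⁷)^(1/4) = 69.3 K.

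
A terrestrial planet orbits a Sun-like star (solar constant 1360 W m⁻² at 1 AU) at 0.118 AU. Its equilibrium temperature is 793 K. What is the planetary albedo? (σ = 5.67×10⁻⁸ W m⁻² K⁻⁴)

Flux at 0.118 AU: S = 1360/0.118² = 9.77×10⁴ W m⁻².
From T_eq⁴ = S(1−A)/(4σ): 1−A = 4σT_eq⁴/S.
1−A = 4 × 5.67×10⁻⁸ × (793)⁴ / 9.77×10⁴ = 0.918.

A ≈ 0.08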